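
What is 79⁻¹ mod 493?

337

gcd(493, 79):
  493 = 6·79 + 19
  79 = 4·19 + 3
  19 = 6·3 + 1
  3 = 3·1
so gcd(493, 79) = 1.
Back-substitute for Bézout coefficients:
  1 = 19 - 6·3
  ... = 79·(-156) + 493·(25)
So 79·-156 ≡ 1 (mod 493), and -156 mod 493 = 337.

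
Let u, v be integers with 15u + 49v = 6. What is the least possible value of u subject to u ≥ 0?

gcd(49, 15) = 1.
1 divides 6, so solutions exist.
By Bézout, 15·(-13) + 49·(4) = 1.
Scale by 6/1 = 6: (u₀, v₀) = (-78, 24).
General solution: u = -78 + 49t, v = 24 - 15t for integer t.
u ≥ 0: smallest is -78 mod 49 = 20 (at t = 2), with v = -6.

20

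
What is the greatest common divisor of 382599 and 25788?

gcd(382599, 25788) = 21  (382599 = 14×25788 + 21567, 25788 = 1×21567 + 4221, 21567 = 5×4221 + 462, 4221 = 9×462 + 63, 462 = 7×63 + 21, 63 = 3×21).

21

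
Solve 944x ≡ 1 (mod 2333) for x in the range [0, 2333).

1253

gcd(2333, 944):
  2333 = 2*944 + 445
  944 = 2*445 + 54
  445 = 8*54 + 13
  54 = 4*13 + 2
  13 = 6*2 + 1
  2 = 2*1
so gcd(2333, 944) = 1.
Back-substitute for Bézout coefficients:
  1 = 13 - 6*2
  ... = 944*(-1080) + 2333*(437)
So 944*-1080 ≡ 1 (mod 2333), and -1080 mod 2333 = 1253.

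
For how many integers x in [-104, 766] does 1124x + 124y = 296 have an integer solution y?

28

gcd(1124, 124) = 4.
By Bézout, 1124×(-15) + 124×(136) = 4.
Particular solution: (6, -52).
General solution: x = 6 + 31t, y = -52 - 281t for integer t.
-104 ≤ 6 + 31t ≤ 766 gives t ∈ [-3, 24], which is 28 values.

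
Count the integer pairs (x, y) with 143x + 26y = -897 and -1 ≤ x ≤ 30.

gcd(143, 26):
  143 = 5×26 + 13
  26 = 2×13
so gcd(143, 26) = 13.
Back-substitute for Bézout coefficients:
  13 = 143 - 5×26
  ... = 143×(1) + 26×(-5)
Scale by -69: particular solution (-69, 345); reduce x mod 2: (1, -40).
General solution: x = 1 + 2t, y = -40 - 11t for integer t.
-1 ≤ 1 + 2t ≤ 30 gives t ∈ [-1, 14], which is 16 values.

16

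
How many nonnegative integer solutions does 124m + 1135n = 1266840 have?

9

gcd(1135, 124) = 1.
By Bézout, 124·(119) + 1135·(-13) = 1.
One solution: (990, 1008).
General: m = 990 + 1135t, n = 1008 - 124t.
m ≥ 0 ⇒ t ≥ 0; n ≥ 0 ⇒ t ≤ 8. So t ∈ [0, 8]: 9 solutions.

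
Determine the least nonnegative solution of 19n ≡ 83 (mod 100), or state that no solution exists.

gcd(100, 19):
  100 = 5*19 + 5
  19 = 3*5 + 4
  5 = 1*4 + 1
  4 = 4*1
so gcd(100, 19) = 1.
1 divides 83, so solutions exist.
Back-substitute for Bézout coefficients:
  1 = 5 - 1*4
  ... = 19*(-21) + 100*(4)
So 19*(-21) ≡ 1 (mod 100); multiply by 83: n ≡ -1743 (mod 100).
Smallest nonnegative: n = -1743 mod 100 = 57.

57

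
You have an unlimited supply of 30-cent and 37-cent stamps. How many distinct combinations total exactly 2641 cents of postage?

Need nonnegative integers with 30j + 37k = 2641.
gcd(30, 37) = 1, and 30·(-16) + 37·(13) = 1.
So (j₀, k₀) = (-42256, 34333); general j = -42256 + 37t, k = 34333 - 30t.
j ≥ 0 ⇒ t ≥ 1143; k ≥ 0 ⇒ t ≤ 1144. That's 2 values of t.

2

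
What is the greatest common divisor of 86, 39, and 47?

gcd(86, 39) = 1  (86 = 2·39 + 8, 39 = 4·8 + 7, 8 = 1·7 + 1, 7 = 7·1).
gcd(1, 47) = 1.

1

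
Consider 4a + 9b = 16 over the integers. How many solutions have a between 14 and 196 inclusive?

gcd(9, 4):
  9 = 2·4 + 1
  4 = 4·1
so gcd(9, 4) = 1.
Back-substitute for Bézout coefficients:
  1 = 9 - 2·4
  ... = 4·(-2) + 9·(1)
Scale by 16: particular solution (-32, 16); reduce a mod 9: (4, 0).
General solution: a = 4 + 9t, b = 0 - 4t for integer t.
14 ≤ 4 + 9t ≤ 196 gives t ∈ [2, 21], which is 20 values.

20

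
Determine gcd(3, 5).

gcd(5, 3) = 1  (5 = 1·3 + 2, 3 = 1·2 + 1, 2 = 2·1).

1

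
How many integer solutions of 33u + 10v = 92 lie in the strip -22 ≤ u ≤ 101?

12

gcd(33, 10) = 1.
By Bézout, 33*(-3) + 10*(10) = 1.
Particular solution: (4, -4).
General solution: u = 4 + 10t, v = -4 - 33t for integer t.
-22 ≤ 4 + 10t ≤ 101 gives t ∈ [-2, 9], which is 12 values.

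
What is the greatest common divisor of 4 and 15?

1

gcd(15, 4):
  15 = 3×4 + 3
  4 = 1×3 + 1
  3 = 3×1
so gcd(15, 4) = 1.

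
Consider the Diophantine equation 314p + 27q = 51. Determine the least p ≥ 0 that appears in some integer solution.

gcd(314, 27):
  314 = 11·27 + 17
  27 = 1·17 + 10
  17 = 1·10 + 7
  10 = 1·7 + 3
  7 = 2·3 + 1
  3 = 3·1
so gcd(314, 27) = 1.
1 divides 51, so solutions exist.
Back-substitute for Bézout coefficients:
  1 = 7 - 2·3
  ... = 314·(8) + 27·(-93)
Scale by 51/1 = 51: (p₀, q₀) = (408, -4743).
General solution: p = 408 + 27t, q = -4743 - 314t for integer t.
p ≥ 0: smallest is 408 mod 27 = 3 (at t = -15), with q = -33.

3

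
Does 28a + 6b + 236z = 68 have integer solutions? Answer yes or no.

gcd(28, 6) = 2  (28 = 4×6 + 4, 6 = 1×4 + 2, 4 = 2×2).
gcd(2, 236) = 2.
2 divides 68, so integer solutions exist.

yes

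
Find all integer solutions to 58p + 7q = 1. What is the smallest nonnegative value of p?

4

gcd(58, 7):
  58 = 8·7 + 2
  7 = 3·2 + 1
  2 = 2·1
so gcd(58, 7) = 1.
1 divides 1, so solutions exist.
Back-substitute for Bézout coefficients:
  1 = 7 - 3·2
  ... = 58·(-3) + 7·(25)
Scale by 1/1 = 1: (p₀, q₀) = (-3, 25).
General solution: p = -3 + 7t, q = 25 - 58t for integer t.
p ≥ 0: smallest is -3 mod 7 = 4 (at t = 1), with q = -33.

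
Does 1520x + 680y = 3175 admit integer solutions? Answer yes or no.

gcd(1520, 680) = 40  (1520 = 2×680 + 160, 680 = 4×160 + 40, 160 = 4×40).
40 does not divide 3175 (remainder 15), so no integer solutions.

no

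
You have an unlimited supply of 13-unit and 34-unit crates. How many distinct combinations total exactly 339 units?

1

Need nonnegative integers with 13j + 34k = 339.
gcd(13, 34) = 1, and 13·(-13) + 34·(5) = 1.
So (j₀, k₀) = (-4407, 1695); general j = -4407 + 34t, k = 1695 - 13t.
j ≥ 0 ⇒ t ≥ 130; k ≥ 0 ⇒ t ≤ 130. That's 1 value of t.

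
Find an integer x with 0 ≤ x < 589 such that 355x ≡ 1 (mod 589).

gcd(589, 355):
  589 = 1×355 + 234
  355 = 1×234 + 121
  234 = 1×121 + 113
  121 = 1×113 + 8
  113 = 14×8 + 1
  8 = 8×1
so gcd(589, 355) = 1.
Back-substitute for Bézout coefficients:
  1 = 113 - 14×8
  ... = 355×(-73) + 589×(44)
So 355×-73 ≡ 1 (mod 589), and -73 mod 589 = 516.

516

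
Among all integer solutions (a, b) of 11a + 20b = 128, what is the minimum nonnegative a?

gcd(20, 11) = 1.
1 divides 128, so solutions exist.
By Bézout, 11*(-9) + 20*(5) = 1.
Scale by 128/1 = 128: (a₀, b₀) = (-1152, 640).
General solution: a = -1152 + 20t, b = 640 - 11t for integer t.
a ≥ 0: smallest is -1152 mod 20 = 8 (at t = 58), with b = 2.

8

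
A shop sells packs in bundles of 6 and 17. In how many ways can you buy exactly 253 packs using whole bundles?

Need nonnegative integers with 6j + 17k = 253.
gcd(6, 17) = 1, and 6·(3) + 17·(-1) = 1.
So (j₀, k₀) = (759, -253); general j = 759 + 17t, k = -253 - 6t.
j ≥ 0 ⇒ t ≥ -44; k ≥ 0 ⇒ t ≤ -43. That's 2 values of t.

2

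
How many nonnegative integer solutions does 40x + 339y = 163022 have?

gcd(339, 40) = 1  (339 = 8·40 + 19, 40 = 2·19 + 2, 19 = 9·2 + 1, 2 = 2·1).
Back-substituting, 40·(-161) + 339·(19) = 1.
Scale by 163022: one solution is (-26246542, 3097418). Reduce x mod 339: (194, 458).
General: x = 194 + 339t, y = 458 - 40t.
x ≥ 0 ⇒ t ≥ 0; y ≥ 0 ⇒ t ≤ 11. So t ∈ [0, 11]: 12 solutions.

12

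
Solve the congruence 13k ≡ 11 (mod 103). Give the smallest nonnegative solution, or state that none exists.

gcd(103, 13) = 1.
1 divides 11, so solutions exist.
By Bézout, 13*(8) + 103*(-1) = 1.
So 13*(8) ≡ 1 (mod 103); multiply by 11: k ≡ 88 (mod 103).
Smallest nonnegative: k = 88 mod 103 = 88.

88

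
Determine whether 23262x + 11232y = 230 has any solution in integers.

no

gcd(23262, 11232) = 6  (23262 = 2×11232 + 798, 11232 = 14×798 + 60, 798 = 13×60 + 18, 60 = 3×18 + 6, 18 = 3×6).
6 does not divide 230 (remainder 2), so no integer solutions.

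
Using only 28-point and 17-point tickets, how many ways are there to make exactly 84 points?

Need nonnegative integers with 28j + 17k = 84.
gcd(28, 17) = 1, and 28·(-3) + 17·(5) = 1.
So (j₀, k₀) = (-252, 420); general j = -252 + 17t, k = 420 - 28t.
j ≥ 0 ⇒ t ≥ 15; k ≥ 0 ⇒ t ≤ 15. That's 1 value of t.

1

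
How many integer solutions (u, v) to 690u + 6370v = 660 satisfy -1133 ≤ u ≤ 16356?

gcd(6370, 690) = 10.
By Bézout, 690·(-120) + 6370·(13) = 10.
Particular solution: (361, -39).
General solution: u = 361 + 637t, v = -39 - 69t for integer t.
-1133 ≤ 361 + 637t ≤ 16356 gives t ∈ [-2, 25], which is 28 values.

28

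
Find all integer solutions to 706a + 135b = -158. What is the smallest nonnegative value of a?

82

gcd(706, 135):
  706 = 5×135 + 31
  135 = 4×31 + 11
  31 = 2×11 + 9
  11 = 1×9 + 2
  9 = 4×2 + 1
  2 = 2×1
so gcd(706, 135) = 1.
1 divides -158, so solutions exist.
Back-substitute for Bézout coefficients:
  1 = 9 - 4×2
  ... = 706×(61) + 135×(-319)
Scale by -158/1 = -158: (a₀, b₀) = (-9638, 50402).
General solution: a = -9638 + 135t, b = 50402 - 706t for integer t.
a ≥ 0: smallest is -9638 mod 135 = 82 (at t = 72), with b = -430.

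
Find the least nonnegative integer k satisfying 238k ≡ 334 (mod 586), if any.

gcd(586, 238) = 2.
2 divides 334, so solutions exist.
By Bézout, 238*(-32) + 586*(13) = 2.
So 238*(-32) ≡ 2 (mod 586); multiply by 167: k ≡ -5344 (mod 293).
Smallest nonnegative: k = -5344 mod 293 = 223.

223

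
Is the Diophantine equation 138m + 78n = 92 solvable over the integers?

gcd(138, 78):
  138 = 1·78 + 60
  78 = 1·60 + 18
  60 = 3·18 + 6
  18 = 3·6
so gcd(138, 78) = 6.
6 does not divide 92 (remainder 2), so no integer solutions.

no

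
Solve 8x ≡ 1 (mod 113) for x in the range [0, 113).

gcd(113, 8) = 1.
By Bézout, 8×(-14) + 113×(1) = 1.
So 8×-14 ≡ 1 (mod 113), and -14 mod 113 = 99.

99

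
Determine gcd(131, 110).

1

gcd(131, 110):
  131 = 1×110 + 21
  110 = 5×21 + 5
  21 = 4×5 + 1
  5 = 5×1
so gcd(131, 110) = 1.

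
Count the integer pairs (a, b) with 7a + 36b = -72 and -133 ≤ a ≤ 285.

gcd(36, 7):
  36 = 5*7 + 1
  7 = 7*1
so gcd(36, 7) = 1.
Back-substitute for Bézout coefficients:
  1 = 36 - 5*7
  ... = 7*(-5) + 36*(1)
Scale by -72: particular solution (360, -72); reduce a mod 36: (0, -2).
General solution: a = 0 + 36t, b = -2 - 7t for integer t.
-133 ≤ 0 + 36t ≤ 285 gives t ∈ [-3, 7], which is 11 values.

11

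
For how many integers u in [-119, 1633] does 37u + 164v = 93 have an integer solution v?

11

gcd(164, 37):
  164 = 4*37 + 16
  37 = 2*16 + 5
  16 = 3*5 + 1
  5 = 5*1
so gcd(164, 37) = 1.
Back-substitute for Bézout coefficients:
  1 = 16 - 3*5
  ... = 37*(-31) + 164*(7)
Scale by 93: particular solution (-2883, 651); reduce u mod 164: (69, -15).
General solution: u = 69 + 164t, v = -15 - 37t for integer t.
-119 ≤ 69 + 164t ≤ 1633 gives t ∈ [-1, 9], which is 11 values.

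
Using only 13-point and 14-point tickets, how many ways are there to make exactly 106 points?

1

Need nonnegative integers with 13j + 14k = 106.
gcd(13, 14) = 1, and 13·(-1) + 14·(1) = 1.
So (j₀, k₀) = (-106, 106); general j = -106 + 14t, k = 106 - 13t.
j ≥ 0 ⇒ t ≥ 8; k ≥ 0 ⇒ t ≤ 8. That's 1 value of t.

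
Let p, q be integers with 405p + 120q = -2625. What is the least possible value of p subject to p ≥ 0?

3

gcd(405, 120):
  405 = 3·120 + 45
  120 = 2·45 + 30
  45 = 1·30 + 15
  30 = 2·15
so gcd(405, 120) = 15.
15 divides -2625, so solutions exist.
Back-substitute for Bézout coefficients:
  15 = 45 - 1·30
  ... = 405·(3) + 120·(-10)
Scale by -2625/15 = -175: (p₀, q₀) = (-525, 1750).
General solution: p = -525 + 8t, q = 1750 - 27t for integer t.
p ≥ 0: smallest is -525 mod 8 = 3 (at t = 66), with q = -32.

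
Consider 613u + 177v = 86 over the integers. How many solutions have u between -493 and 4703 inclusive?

29

gcd(613, 177) = 1.
By Bézout, 613·(-41) + 177·(142) = 1.
Particular solution: (14, -48).
General solution: u = 14 + 177t, v = -48 - 613t for integer t.
-493 ≤ 14 + 177t ≤ 4703 gives t ∈ [-2, 26], which is 29 values.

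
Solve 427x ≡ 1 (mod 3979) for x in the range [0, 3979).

gcd(3979, 427) = 1.
By Bézout, 427×(1258) + 3979×(-135) = 1.
So 427×1258 ≡ 1 (mod 3979), and 1258 mod 3979 = 1258.

1258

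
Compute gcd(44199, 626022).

27

gcd(626022, 44199) = 27  (626022 = 14*44199 + 7236, 44199 = 6*7236 + 783, 7236 = 9*783 + 189, 783 = 4*189 + 27, 189 = 7*27).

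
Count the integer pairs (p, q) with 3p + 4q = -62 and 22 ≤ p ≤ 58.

10

gcd(4, 3):
  4 = 1×3 + 1
  3 = 3×1
so gcd(4, 3) = 1.
Back-substitute for Bézout coefficients:
  1 = 4 - 1×3
  ... = 3×(-1) + 4×(1)
Scale by -62: particular solution (62, -62); reduce p mod 4: (2, -17).
General solution: p = 2 + 4t, q = -17 - 3t for integer t.
22 ≤ 2 + 4t ≤ 58 gives t ∈ [5, 14], which is 10 values.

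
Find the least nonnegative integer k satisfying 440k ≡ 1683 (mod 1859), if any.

101

gcd(1859, 440) = 11.
11 divides 1683, so solutions exist.
By Bézout, 440·(-38) + 1859·(9) = 11.
So 440·(-38) ≡ 11 (mod 1859); multiply by 153: k ≡ -5814 (mod 169).
Smallest nonnegative: k = -5814 mod 169 = 101.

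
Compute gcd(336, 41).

gcd(336, 41) = 1  (336 = 8*41 + 8, 41 = 5*8 + 1, 8 = 8*1).

1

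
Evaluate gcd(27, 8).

1

gcd(27, 8) = 1  (27 = 3*8 + 3, 8 = 2*3 + 2, 3 = 1*2 + 1, 2 = 2*1).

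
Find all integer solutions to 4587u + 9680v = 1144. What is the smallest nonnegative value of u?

gcd(9680, 4587) = 11.
11 divides 1144, so solutions exist.
By Bézout, 4587·(-287) + 9680·(136) = 11.
Scale by 1144/11 = 104: (u₀, v₀) = (-29848, 14144).
General solution: u = -29848 + 880t, v = 14144 - 417t for integer t.
u ≥ 0: smallest is -29848 mod 880 = 72 (at t = 34), with v = -34.

72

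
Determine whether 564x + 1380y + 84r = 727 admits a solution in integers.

gcd(1380, 564):
  1380 = 2*564 + 252
  564 = 2*252 + 60
  252 = 4*60 + 12
  60 = 5*12
so gcd(1380, 564) = 12.
gcd(12, 84) = 12.
12 does not divide 727 (remainder 7), so no integer solutions.

no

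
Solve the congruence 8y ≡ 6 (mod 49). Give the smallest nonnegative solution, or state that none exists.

13

gcd(49, 8) = 1  (49 = 6*8 + 1, 8 = 8*1).
1 divides 6, so solutions exist.
Back-substituting, 8*(-6) + 49*(1) = 1.
So 8*(-6) ≡ 1 (mod 49); multiply by 6: y ≡ -36 (mod 49).
Smallest nonnegative: y = -36 mod 49 = 13.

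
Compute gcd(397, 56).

1

gcd(397, 56):
  397 = 7×56 + 5
  56 = 11×5 + 1
  5 = 5×1
so gcd(397, 56) = 1.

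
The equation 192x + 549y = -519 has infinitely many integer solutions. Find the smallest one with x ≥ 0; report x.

gcd(549, 192):
  549 = 2×192 + 165
  192 = 1×165 + 27
  165 = 6×27 + 3
  27 = 9×3
so gcd(549, 192) = 3.
3 divides -519, so solutions exist.
Back-substitute for Bézout coefficients:
  3 = 165 - 6×27
  ... = 192×(-20) + 549×(7)
Scale by -519/3 = -173: (x₀, y₀) = (3460, -1211).
General solution: x = 3460 + 183t, y = -1211 - 64t for integer t.
x ≥ 0: smallest is 3460 mod 183 = 166 (at t = -18), with y = -59.

166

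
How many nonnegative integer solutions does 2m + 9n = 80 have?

gcd(9, 2) = 1  (9 = 4·2 + 1, 2 = 2·1).
Back-substituting, 2·(-4) + 9·(1) = 1.
Scale by 80: one solution is (-320, 80). Reduce m mod 9: (4, 8).
General: m = 4 + 9t, n = 8 - 2t.
m ≥ 0 ⇒ t ≥ 0; n ≥ 0 ⇒ t ≤ 4. So t ∈ [0, 4]: 5 solutions.

5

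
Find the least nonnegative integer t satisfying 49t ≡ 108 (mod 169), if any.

gcd(169, 49) = 1.
1 divides 108, so solutions exist.
By Bézout, 49*(69) + 169*(-20) = 1.
So 49*(69) ≡ 1 (mod 169); multiply by 108: t ≡ 7452 (mod 169).
Smallest nonnegative: t = 7452 mod 169 = 16.

16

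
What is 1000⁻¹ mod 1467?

289

gcd(1467, 1000) = 1  (1467 = 1·1000 + 467, 1000 = 2·467 + 66, 467 = 7·66 + 5, 66 = 13·5 + 1, 5 = 5·1).
Back-substituting, 1000·(289) + 1467·(-197) = 1.
So 1000·289 ≡ 1 (mod 1467), and 289 mod 1467 = 289.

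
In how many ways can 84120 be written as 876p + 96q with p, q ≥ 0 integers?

12

gcd(876, 96):
  876 = 9*96 + 12
  96 = 8*12
so gcd(876, 96) = 12.
Back-substitute for Bézout coefficients:
  12 = 876 - 9*96
  ... = 876*(1) + 96*(-9)
Scale by 7010: one solution is (7010, -63090). Reduce p mod 8: (2, 858).
General: p = 2 + 8t, q = 858 - 73t.
p ≥ 0 ⇒ t ≥ 0; q ≥ 0 ⇒ t ≤ 11. So t ∈ [0, 11]: 12 solutions.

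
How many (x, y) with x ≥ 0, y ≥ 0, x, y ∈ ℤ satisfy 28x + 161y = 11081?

gcd(161, 28):
  161 = 5*28 + 21
  28 = 1*21 + 7
  21 = 3*7
so gcd(161, 28) = 7.
Back-substitute for Bézout coefficients:
  7 = 28 - 1*21
  ... = 28*(6) + 161*(-1)
Scale by 1583: one solution is (9498, -1583). Reduce x mod 23: (22, 65).
General: x = 22 + 23t, y = 65 - 4t.
x ≥ 0 ⇒ t ≥ 0; y ≥ 0 ⇒ t ≤ 16. So t ∈ [0, 16]: 17 solutions.

17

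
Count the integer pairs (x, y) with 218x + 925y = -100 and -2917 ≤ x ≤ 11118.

gcd(925, 218) = 1  (925 = 4·218 + 53, 218 = 4·53 + 6, 53 = 8·6 + 5, 6 = 1·5 + 1, 5 = 5·1).
Back-substituting, 218·(157) + 925·(-37) = 1.
Scale by -100: particular solution (-15700, 3700); reduce x mod 925: (25, -6).
General solution: x = 25 + 925t, y = -6 - 218t for integer t.
-2917 ≤ 25 + 925t ≤ 11118 gives t ∈ [-3, 11], which is 15 values.

15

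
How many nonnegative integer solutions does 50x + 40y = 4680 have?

gcd(50, 40):
  50 = 1*40 + 10
  40 = 4*10
so gcd(50, 40) = 10.
Back-substitute for Bézout coefficients:
  10 = 50 - 1*40
  ... = 50*(1) + 40*(-1)
Scale by 468: one solution is (468, -468). Reduce x mod 4: (0, 117).
General: x = 0 + 4t, y = 117 - 5t.
x ≥ 0 ⇒ t ≥ 0; y ≥ 0 ⇒ t ≤ 23. So t ∈ [0, 23]: 24 solutions.

24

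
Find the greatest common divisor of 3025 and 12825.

gcd(12825, 3025):
  12825 = 4*3025 + 725
  3025 = 4*725 + 125
  725 = 5*125 + 100
  125 = 1*100 + 25
  100 = 4*25
so gcd(12825, 3025) = 25.

25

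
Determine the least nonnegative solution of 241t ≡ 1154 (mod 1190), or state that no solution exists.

464

gcd(1190, 241) = 1.
1 divides 1154, so solutions exist.
By Bézout, 241×(-79) + 1190×(16) = 1.
So 241×(-79) ≡ 1 (mod 1190); multiply by 1154: t ≡ -91166 (mod 1190).
Smallest nonnegative: t = -91166 mod 1190 = 464.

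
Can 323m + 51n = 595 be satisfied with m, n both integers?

yes

gcd(323, 51) = 17  (323 = 6×51 + 17, 51 = 3×17).
17 divides 595, so integer solutions exist.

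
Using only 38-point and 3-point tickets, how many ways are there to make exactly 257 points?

2

Need nonnegative integers with 38j + 3k = 257.
gcd(38, 3) = 1, and 38·(-1) + 3·(13) = 1.
So (j₀, k₀) = (-257, 3341); general j = -257 + 3t, k = 3341 - 38t.
j ≥ 0 ⇒ t ≥ 86; k ≥ 0 ⇒ t ≤ 87. That's 2 values of t.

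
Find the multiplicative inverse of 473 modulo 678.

gcd(678, 473) = 1.
By Bézout, 473*(-43) + 678*(30) = 1.
So 473*-43 ≡ 1 (mod 678), and -43 mod 678 = 635.

635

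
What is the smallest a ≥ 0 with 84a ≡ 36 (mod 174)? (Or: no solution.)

17

gcd(174, 84):
  174 = 2×84 + 6
  84 = 14×6
so gcd(174, 84) = 6.
6 divides 36, so solutions exist.
Back-substitute for Bézout coefficients:
  6 = 174 - 2×84
  ... = 84×(-2) + 174×(1)
So 84×(-2) ≡ 6 (mod 174); multiply by 6: a ≡ -12 (mod 29).
Smallest nonnegative: a = -12 mod 29 = 17.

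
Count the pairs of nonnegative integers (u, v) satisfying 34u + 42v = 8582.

12

gcd(42, 34):
  42 = 1×34 + 8
  34 = 4×8 + 2
  8 = 4×2
so gcd(42, 34) = 2.
Back-substitute for Bézout coefficients:
  2 = 34 - 4×8
  ... = 34×(5) + 42×(-4)
Scale by 4291: one solution is (21455, -17164). Reduce u mod 21: (14, 193).
General: u = 14 + 21t, v = 193 - 17t.
u ≥ 0 ⇒ t ≥ 0; v ≥ 0 ⇒ t ≤ 11. So t ∈ [0, 11]: 12 solutions.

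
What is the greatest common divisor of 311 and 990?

gcd(990, 311):
  990 = 3*311 + 57
  311 = 5*57 + 26
  57 = 2*26 + 5
  26 = 5*5 + 1
  5 = 5*1
so gcd(990, 311) = 1.

1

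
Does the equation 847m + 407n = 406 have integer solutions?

gcd(847, 407):
  847 = 2*407 + 33
  407 = 12*33 + 11
  33 = 3*11
so gcd(847, 407) = 11.
11 does not divide 406 (remainder 10), so no integer solutions.

no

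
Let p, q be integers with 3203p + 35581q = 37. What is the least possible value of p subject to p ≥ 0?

gcd(35581, 3203) = 1.
1 divides 37, so solutions exist.
By Bézout, 3203×(-5010) + 35581×(451) = 1.
Scale by 37/1 = 37: (p₀, q₀) = (-185370, 16687).
General solution: p = -185370 + 35581t, q = 16687 - 3203t for integer t.
p ≥ 0: smallest is -185370 mod 35581 = 28116 (at t = 6), with q = -2531.

28116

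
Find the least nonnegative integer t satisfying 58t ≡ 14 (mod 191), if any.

gcd(191, 58) = 1  (191 = 3×58 + 17, 58 = 3×17 + 7, 17 = 2×7 + 3, 7 = 2×3 + 1, 3 = 3×1).
1 divides 14, so solutions exist.
Back-substituting, 58×(56) + 191×(-17) = 1.
So 58×(56) ≡ 1 (mod 191); multiply by 14: t ≡ 784 (mod 191).
Smallest nonnegative: t = 784 mod 191 = 20.

20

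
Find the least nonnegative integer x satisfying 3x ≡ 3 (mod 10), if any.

gcd(10, 3) = 1  (10 = 3·3 + 1, 3 = 3·1).
1 divides 3, so solutions exist.
Back-substituting, 3·(-3) + 10·(1) = 1.
So 3·(-3) ≡ 1 (mod 10); multiply by 3: x ≡ -9 (mod 10).
Smallest nonnegative: x = -9 mod 10 = 1.

1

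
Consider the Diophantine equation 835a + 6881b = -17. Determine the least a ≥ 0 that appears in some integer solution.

gcd(6881, 835) = 1.
1 divides -17, so solutions exist.
By Bézout, 835×(445) + 6881×(-54) = 1.
Scale by -17/1 = -17: (a₀, b₀) = (-7565, 918).
General solution: a = -7565 + 6881t, b = 918 - 835t for integer t.
a ≥ 0: smallest is -7565 mod 6881 = 6197 (at t = 2), with b = -752.

6197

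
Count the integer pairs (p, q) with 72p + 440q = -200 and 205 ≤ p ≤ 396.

gcd(440, 72) = 8  (440 = 6*72 + 8, 72 = 9*8).
Back-substituting, 72*(-6) + 440*(1) = 8.
Scale by -25: particular solution (150, -25); reduce p mod 55: (40, -7).
General solution: p = 40 + 55t, q = -7 - 9t for integer t.
205 ≤ 40 + 55t ≤ 396 gives t ∈ [3, 6], which is 4 values.

4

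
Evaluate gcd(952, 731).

17

gcd(952, 731):
  952 = 1·731 + 221
  731 = 3·221 + 68
  221 = 3·68 + 17
  68 = 4·17
so gcd(952, 731) = 17.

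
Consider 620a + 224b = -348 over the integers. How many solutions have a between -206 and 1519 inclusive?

30

gcd(620, 224) = 4  (620 = 2×224 + 172, 224 = 1×172 + 52, 172 = 3×52 + 16, 52 = 3×16 + 4, 16 = 4×4).
Back-substituting, 620×(-13) + 224×(36) = 4.
Scale by -87: particular solution (1131, -3132); reduce a mod 56: (11, -32).
General solution: a = 11 + 56t, b = -32 - 155t for integer t.
-206 ≤ 11 + 56t ≤ 1519 gives t ∈ [-3, 26], which is 30 values.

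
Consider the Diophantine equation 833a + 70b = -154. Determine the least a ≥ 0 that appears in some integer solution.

2

gcd(833, 70):
  833 = 11·70 + 63
  70 = 1·63 + 7
  63 = 9·7
so gcd(833, 70) = 7.
7 divides -154, so solutions exist.
Back-substitute for Bézout coefficients:
  7 = 70 - 1·63
  ... = 833·(-1) + 70·(12)
Scale by -154/7 = -22: (a₀, b₀) = (22, -264).
General solution: a = 22 + 10t, b = -264 - 119t for integer t.
a ≥ 0: smallest is 22 mod 10 = 2 (at t = -2), with b = -26.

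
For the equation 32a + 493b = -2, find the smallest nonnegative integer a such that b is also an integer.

154

gcd(493, 32):
  493 = 15×32 + 13
  32 = 2×13 + 6
  13 = 2×6 + 1
  6 = 6×1
so gcd(493, 32) = 1.
1 divides -2, so solutions exist.
Back-substitute for Bézout coefficients:
  1 = 13 - 2×6
  ... = 32×(-77) + 493×(5)
Scale by -2/1 = -2: (a₀, b₀) = (154, -10).
General solution: a = 154 + 493t, b = -10 - 32t for integer t.
a ≥ 0: smallest is 154 mod 493 = 154 (at t = 0), with b = -10.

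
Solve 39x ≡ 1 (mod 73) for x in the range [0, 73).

15

gcd(73, 39) = 1.
By Bézout, 39·(15) + 73·(-8) = 1.
So 39·15 ≡ 1 (mod 73), and 15 mod 73 = 15.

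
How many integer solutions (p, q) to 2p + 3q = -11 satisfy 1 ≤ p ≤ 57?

gcd(3, 2) = 1.
By Bézout, 2·(-1) + 3·(1) = 1.
Particular solution: (2, -5).
General solution: p = 2 + 3t, q = -5 - 2t for integer t.
1 ≤ 2 + 3t ≤ 57 gives t ∈ [0, 18], which is 19 values.

19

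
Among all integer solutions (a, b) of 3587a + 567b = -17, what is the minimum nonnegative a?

gcd(3587, 567):
  3587 = 6·567 + 185
  567 = 3·185 + 12
  185 = 15·12 + 5
  12 = 2·5 + 2
  5 = 2·2 + 1
  2 = 2·1
so gcd(3587, 567) = 1.
1 divides -17, so solutions exist.
Back-substitute for Bézout coefficients:
  1 = 5 - 2·2
  ... = 3587·(236) + 567·(-1493)
Scale by -17/1 = -17: (a₀, b₀) = (-4012, 25381).
General solution: a = -4012 + 567t, b = 25381 - 3587t for integer t.
a ≥ 0: smallest is -4012 mod 567 = 524 (at t = 8), with b = -3315.

524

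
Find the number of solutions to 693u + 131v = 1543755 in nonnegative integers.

gcd(693, 131) = 1  (693 = 5*131 + 38, 131 = 3*38 + 17, 38 = 2*17 + 4, 17 = 4*4 + 1, 4 = 4*1).
Back-substituting, 693*(-31) + 131*(164) = 1.
Scale by 1543755: one solution is (-47856405, 253175820). Reduce u mod 131: (122, 11139).
General: u = 122 + 131t, v = 11139 - 693t.
u ≥ 0 ⇒ t ≥ 0; v ≥ 0 ⇒ t ≤ 16. So t ∈ [0, 16]: 17 solutions.

17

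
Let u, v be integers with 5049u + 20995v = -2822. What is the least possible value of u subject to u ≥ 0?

gcd(20995, 5049) = 17.
17 divides -2822, so solutions exist.
By Bézout, 5049×(578) + 20995×(-139) = 17.
Scale by -2822/17 = -166: (u₀, v₀) = (-95948, 23074).
General solution: u = -95948 + 1235t, v = 23074 - 297t for integer t.
u ≥ 0: smallest is -95948 mod 1235 = 382 (at t = 78), with v = -92.

382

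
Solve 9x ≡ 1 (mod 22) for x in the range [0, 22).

5

gcd(22, 9) = 1  (22 = 2·9 + 4, 9 = 2·4 + 1, 4 = 4·1).
Back-substituting, 9·(5) + 22·(-2) = 1.
So 9·5 ≡ 1 (mod 22), and 5 mod 22 = 5.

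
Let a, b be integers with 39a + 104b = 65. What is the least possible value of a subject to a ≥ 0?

gcd(104, 39):
  104 = 2*39 + 26
  39 = 1*26 + 13
  26 = 2*13
so gcd(104, 39) = 13.
13 divides 65, so solutions exist.
Back-substitute for Bézout coefficients:
  13 = 39 - 1*26
  ... = 39*(3) + 104*(-1)
Scale by 65/13 = 5: (a₀, b₀) = (15, -5).
General solution: a = 15 + 8t, b = -5 - 3t for integer t.
a ≥ 0: smallest is 15 mod 8 = 7 (at t = -1), with b = -2.

7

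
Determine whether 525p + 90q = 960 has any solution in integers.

gcd(525, 90) = 15  (525 = 5·90 + 75, 90 = 1·75 + 15, 75 = 5·15).
15 divides 960, so integer solutions exist.

yes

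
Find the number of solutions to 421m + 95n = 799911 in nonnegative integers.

gcd(421, 95):
  421 = 4*95 + 41
  95 = 2*41 + 13
  41 = 3*13 + 2
  13 = 6*2 + 1
  2 = 2*1
so gcd(421, 95) = 1.
Back-substitute for Bézout coefficients:
  1 = 13 - 6*2
  ... = 421*(-44) + 95*(195)
Scale by 799911: one solution is (-35196084, 155982645). Reduce m mod 95: (86, 8039).
General: m = 86 + 95t, n = 8039 - 421t.
m ≥ 0 ⇒ t ≥ 0; n ≥ 0 ⇒ t ≤ 19. So t ∈ [0, 19]: 20 solutions.

20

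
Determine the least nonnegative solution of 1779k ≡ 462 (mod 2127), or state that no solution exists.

gcd(2127, 1779) = 3.
3 divides 462, so solutions exist.
By Bézout, 1779×(55) + 2127×(-46) = 3.
So 1779×(55) ≡ 3 (mod 2127); multiply by 154: k ≡ 8470 (mod 709).
Smallest nonnegative: k = 8470 mod 709 = 671.

671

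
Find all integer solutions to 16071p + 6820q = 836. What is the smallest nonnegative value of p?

gcd(16071, 6820) = 11.
11 divides 836, so solutions exist.
By Bézout, 16071·(101) + 6820·(-238) = 11.
Scale by 836/11 = 76: (p₀, q₀) = (7676, -18088).
General solution: p = 7676 + 620t, q = -18088 - 1461t for integer t.
p ≥ 0: smallest is 7676 mod 620 = 236 (at t = -12), with q = -556.

236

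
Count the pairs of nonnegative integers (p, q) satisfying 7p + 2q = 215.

15

gcd(7, 2) = 1.
By Bézout, 7*(1) + 2*(-3) = 1.
One solution: (1, 104).
General: p = 1 + 2t, q = 104 - 7t.
p ≥ 0 ⇒ t ≥ 0; q ≥ 0 ⇒ t ≤ 14. So t ∈ [0, 14]: 15 solutions.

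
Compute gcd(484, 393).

gcd(484, 393) = 1  (484 = 1×393 + 91, 393 = 4×91 + 29, 91 = 3×29 + 4, 29 = 7×4 + 1, 4 = 4×1).

1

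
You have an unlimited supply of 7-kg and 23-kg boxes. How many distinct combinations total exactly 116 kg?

1

Need nonnegative integers with 7j + 23k = 116.
gcd(7, 23) = 1, and 7·(10) + 23·(-3) = 1.
So (j₀, k₀) = (1160, -348); general j = 1160 + 23t, k = -348 - 7t.
j ≥ 0 ⇒ t ≥ -50; k ≥ 0 ⇒ t ≤ -50. That's 1 value of t.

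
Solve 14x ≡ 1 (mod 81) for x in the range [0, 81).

29

gcd(81, 14) = 1.
By Bézout, 14·(29) + 81·(-5) = 1.
So 14·29 ≡ 1 (mod 81), and 29 mod 81 = 29.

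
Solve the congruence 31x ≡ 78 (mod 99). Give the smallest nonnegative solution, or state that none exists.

60

gcd(99, 31) = 1  (99 = 3·31 + 6, 31 = 5·6 + 1, 6 = 6·1).
1 divides 78, so solutions exist.
Back-substituting, 31·(16) + 99·(-5) = 1.
So 31·(16) ≡ 1 (mod 99); multiply by 78: x ≡ 1248 (mod 99).
Smallest nonnegative: x = 1248 mod 99 = 60.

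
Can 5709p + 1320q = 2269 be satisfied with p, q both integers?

gcd(5709, 1320):
  5709 = 4×1320 + 429
  1320 = 3×429 + 33
  429 = 13×33
so gcd(5709, 1320) = 33.
33 does not divide 2269 (remainder 25), so no integer solutions.

no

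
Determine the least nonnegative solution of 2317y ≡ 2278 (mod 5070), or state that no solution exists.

664

gcd(5070, 2317) = 1  (5070 = 2×2317 + 436, 2317 = 5×436 + 137, 436 = 3×137 + 25, 137 = 5×25 + 12, 25 = 2×12 + 1, 12 = 12×1).
1 divides 2278, so solutions exist.
Back-substituting, 2317×(-407) + 5070×(186) = 1.
So 2317×(-407) ≡ 1 (mod 5070); multiply by 2278: y ≡ -927146 (mod 5070).
Smallest nonnegative: y = -927146 mod 5070 = 664.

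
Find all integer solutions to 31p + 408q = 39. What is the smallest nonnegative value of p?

225

gcd(408, 31):
  408 = 13*31 + 5
  31 = 6*5 + 1
  5 = 5*1
so gcd(408, 31) = 1.
1 divides 39, so solutions exist.
Back-substitute for Bézout coefficients:
  1 = 31 - 6*5
  ... = 31*(79) + 408*(-6)
Scale by 39/1 = 39: (p₀, q₀) = (3081, -234).
General solution: p = 3081 + 408t, q = -234 - 31t for integer t.
p ≥ 0: smallest is 3081 mod 408 = 225 (at t = -7), with q = -17.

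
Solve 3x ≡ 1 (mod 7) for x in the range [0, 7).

5

gcd(7, 3) = 1  (7 = 2×3 + 1, 3 = 3×1).
Back-substituting, 3×(-2) + 7×(1) = 1.
So 3×-2 ≡ 1 (mod 7), and -2 mod 7 = 5.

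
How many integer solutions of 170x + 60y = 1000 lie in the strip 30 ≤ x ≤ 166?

gcd(170, 60) = 10  (170 = 2·60 + 50, 60 = 1·50 + 10, 50 = 5·10).
Back-substituting, 170·(-1) + 60·(3) = 10.
Scale by 100: particular solution (-100, 300); reduce x mod 6: (2, 11).
General solution: x = 2 + 6t, y = 11 - 17t for integer t.
30 ≤ 2 + 6t ≤ 166 gives t ∈ [5, 27], which is 23 values.

23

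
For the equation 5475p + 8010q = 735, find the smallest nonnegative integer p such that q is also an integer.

401

gcd(8010, 5475) = 15.
15 divides 735, so solutions exist.
By Bézout, 5475×(-79) + 8010×(54) = 15.
Scale by 735/15 = 49: (p₀, q₀) = (-3871, 2646).
General solution: p = -3871 + 534t, q = 2646 - 365t for integer t.
p ≥ 0: smallest is -3871 mod 534 = 401 (at t = 8), with q = -274.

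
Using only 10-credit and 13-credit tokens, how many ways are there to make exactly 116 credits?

Need nonnegative integers with 10j + 13k = 116.
gcd(10, 13) = 1, and 10·(4) + 13·(-3) = 1.
So (j₀, k₀) = (464, -348); general j = 464 + 13t, k = -348 - 10t.
j ≥ 0 ⇒ t ≥ -35; k ≥ 0 ⇒ t ≤ -35. That's 1 value of t.

1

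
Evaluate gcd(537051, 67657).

29

gcd(537051, 67657):
  537051 = 7·67657 + 63452
  67657 = 1·63452 + 4205
  63452 = 15·4205 + 377
  4205 = 11·377 + 58
  377 = 6·58 + 29
  58 = 2·29
so gcd(537051, 67657) = 29.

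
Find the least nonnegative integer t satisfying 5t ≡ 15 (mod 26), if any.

3

gcd(26, 5):
  26 = 5·5 + 1
  5 = 5·1
so gcd(26, 5) = 1.
1 divides 15, so solutions exist.
Back-substitute for Bézout coefficients:
  1 = 26 - 5·5
  ... = 5·(-5) + 26·(1)
So 5·(-5) ≡ 1 (mod 26); multiply by 15: t ≡ -75 (mod 26).
Smallest nonnegative: t = -75 mod 26 = 3.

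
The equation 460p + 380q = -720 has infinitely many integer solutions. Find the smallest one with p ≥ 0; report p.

gcd(460, 380) = 20.
20 divides -720, so solutions exist.
By Bézout, 460×(5) + 380×(-6) = 20.
Scale by -720/20 = -36: (p₀, q₀) = (-180, 216).
General solution: p = -180 + 19t, q = 216 - 23t for integer t.
p ≥ 0: smallest is -180 mod 19 = 10 (at t = 10), with q = -14.

10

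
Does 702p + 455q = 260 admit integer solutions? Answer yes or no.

yes

gcd(702, 455) = 13  (702 = 1×455 + 247, 455 = 1×247 + 208, 247 = 1×208 + 39, 208 = 5×39 + 13, 39 = 3×13).
13 divides 260, so integer solutions exist.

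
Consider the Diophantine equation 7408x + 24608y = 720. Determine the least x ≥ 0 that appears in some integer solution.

gcd(24608, 7408):
  24608 = 3×7408 + 2384
  7408 = 3×2384 + 256
  2384 = 9×256 + 80
  256 = 3×80 + 16
  80 = 5×16
so gcd(24608, 7408) = 16.
16 divides 720, so solutions exist.
Back-substitute for Bézout coefficients:
  16 = 256 - 3×80
  ... = 7408×(289) + 24608×(-87)
Scale by 720/16 = 45: (x₀, y₀) = (13005, -3915).
General solution: x = 13005 + 1538t, y = -3915 - 463t for integer t.
x ≥ 0: smallest is 13005 mod 1538 = 701 (at t = -8), with y = -211.

701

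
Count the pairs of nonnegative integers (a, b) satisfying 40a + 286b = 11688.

gcd(286, 40) = 2  (286 = 7*40 + 6, 40 = 6*6 + 4, 6 = 1*4 + 2, 4 = 2*2).
Back-substituting, 40*(-50) + 286*(7) = 2.
Scale by 5844: one solution is (-292200, 40908). Reduce a mod 143: (92, 28).
General: a = 92 + 143t, b = 28 - 20t.
a ≥ 0 ⇒ t ≥ 0; b ≥ 0 ⇒ t ≤ 1. So t ∈ [0, 1]: 2 solutions.

2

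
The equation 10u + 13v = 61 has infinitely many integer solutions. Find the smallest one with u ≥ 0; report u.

gcd(13, 10) = 1.
1 divides 61, so solutions exist.
By Bézout, 10*(4) + 13*(-3) = 1.
Scale by 61/1 = 61: (u₀, v₀) = (244, -183).
General solution: u = 244 + 13t, v = -183 - 10t for integer t.
u ≥ 0: smallest is 244 mod 13 = 10 (at t = -18), with v = -3.

10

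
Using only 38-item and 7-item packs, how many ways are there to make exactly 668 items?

Need nonnegative integers with 38j + 7k = 668.
gcd(38, 7) = 1, and 38·(-2) + 7·(11) = 1.
So (j₀, k₀) = (-1336, 7348); general j = -1336 + 7t, k = 7348 - 38t.
j ≥ 0 ⇒ t ≥ 191; k ≥ 0 ⇒ t ≤ 193. That's 3 values of t.

3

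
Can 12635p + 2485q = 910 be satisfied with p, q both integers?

gcd(12635, 2485):
  12635 = 5·2485 + 210
  2485 = 11·210 + 175
  210 = 1·175 + 35
  175 = 5·35
so gcd(12635, 2485) = 35.
35 divides 910, so integer solutions exist.

yes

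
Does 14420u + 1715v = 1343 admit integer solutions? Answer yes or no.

no

gcd(14420, 1715) = 35  (14420 = 8·1715 + 700, 1715 = 2·700 + 315, 700 = 2·315 + 70, 315 = 4·70 + 35, 70 = 2·35).
35 does not divide 1343 (remainder 13), so no integer solutions.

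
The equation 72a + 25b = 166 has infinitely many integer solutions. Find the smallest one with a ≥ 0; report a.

3

gcd(72, 25) = 1  (72 = 2×25 + 22, 25 = 1×22 + 3, 22 = 7×3 + 1, 3 = 3×1).
1 divides 166, so solutions exist.
Back-substituting, 72×(8) + 25×(-23) = 1.
Scale by 166/1 = 166: (a₀, b₀) = (1328, -3818).
General solution: a = 1328 + 25t, b = -3818 - 72t for integer t.
a ≥ 0: smallest is 1328 mod 25 = 3 (at t = -53), with b = -2.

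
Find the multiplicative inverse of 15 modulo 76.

71

gcd(76, 15):
  76 = 5·15 + 1
  15 = 15·1
so gcd(76, 15) = 1.
Back-substitute for Bézout coefficients:
  1 = 76 - 5·15
  ... = 15·(-5) + 76·(1)
So 15·-5 ≡ 1 (mod 76), and -5 mod 76 = 71.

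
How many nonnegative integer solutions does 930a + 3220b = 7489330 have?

25

gcd(3220, 930) = 10.
By Bézout, 930*(-45) + 3220*(13) = 10.
One solution: (145, 2284).
General: a = 145 + 322t, b = 2284 - 93t.
a ≥ 0 ⇒ t ≥ 0; b ≥ 0 ⇒ t ≤ 24. So t ∈ [0, 24]: 25 solutions.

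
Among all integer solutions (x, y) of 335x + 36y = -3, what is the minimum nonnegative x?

gcd(335, 36):
  335 = 9×36 + 11
  36 = 3×11 + 3
  11 = 3×3 + 2
  3 = 1×2 + 1
  2 = 2×1
so gcd(335, 36) = 1.
1 divides -3, so solutions exist.
Back-substitute for Bézout coefficients:
  1 = 3 - 1×2
  ... = 335×(-13) + 36×(121)
Scale by -3/1 = -3: (x₀, y₀) = (39, -363).
General solution: x = 39 + 36t, y = -363 - 335t for integer t.
x ≥ 0: smallest is 39 mod 36 = 3 (at t = -1), with y = -28.

3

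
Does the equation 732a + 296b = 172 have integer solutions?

yes

gcd(732, 296):
  732 = 2×296 + 140
  296 = 2×140 + 16
  140 = 8×16 + 12
  16 = 1×12 + 4
  12 = 3×4
so gcd(732, 296) = 4.
4 divides 172, so integer solutions exist.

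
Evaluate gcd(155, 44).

1

gcd(155, 44):
  155 = 3×44 + 23
  44 = 1×23 + 21
  23 = 1×21 + 2
  21 = 10×2 + 1
  2 = 2×1
so gcd(155, 44) = 1.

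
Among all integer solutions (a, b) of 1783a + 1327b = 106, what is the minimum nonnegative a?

914

gcd(1783, 1327):
  1783 = 1*1327 + 456
  1327 = 2*456 + 415
  456 = 1*415 + 41
  415 = 10*41 + 5
  41 = 8*5 + 1
  5 = 5*1
so gcd(1783, 1327) = 1.
1 divides 106, so solutions exist.
Back-substitute for Bézout coefficients:
  1 = 41 - 8*5
  ... = 1783*(259) + 1327*(-348)
Scale by 106/1 = 106: (a₀, b₀) = (27454, -36888).
General solution: a = 27454 + 1327t, b = -36888 - 1783t for integer t.
a ≥ 0: smallest is 27454 mod 1327 = 914 (at t = -20), with b = -1228.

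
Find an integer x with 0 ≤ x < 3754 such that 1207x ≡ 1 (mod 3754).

1129

gcd(3754, 1207) = 1  (3754 = 3×1207 + 133, 1207 = 9×133 + 10, 133 = 13×10 + 3, 10 = 3×3 + 1, 3 = 3×1).
Back-substituting, 1207×(1129) + 3754×(-363) = 1.
So 1207×1129 ≡ 1 (mod 3754), and 1129 mod 3754 = 1129.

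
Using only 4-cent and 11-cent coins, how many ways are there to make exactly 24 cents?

1

Need nonnegative integers with 4j + 11k = 24.
gcd(4, 11) = 1, and 4·(3) + 11·(-1) = 1.
So (j₀, k₀) = (72, -24); general j = 72 + 11t, k = -24 - 4t.
j ≥ 0 ⇒ t ≥ -6; k ≥ 0 ⇒ t ≤ -6. That's 1 value of t.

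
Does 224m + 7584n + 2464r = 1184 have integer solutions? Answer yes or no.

gcd(7584, 224):
  7584 = 33*224 + 192
  224 = 1*192 + 32
  192 = 6*32
so gcd(7584, 224) = 32.
gcd(32, 2464) = 32.
32 divides 1184, so integer solutions exist.

yes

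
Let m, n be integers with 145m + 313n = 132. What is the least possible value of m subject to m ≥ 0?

111

gcd(313, 145) = 1  (313 = 2×145 + 23, 145 = 6×23 + 7, 23 = 3×7 + 2, 7 = 3×2 + 1, 2 = 2×1).
1 divides 132, so solutions exist.
Back-substituting, 145×(136) + 313×(-63) = 1.
Scale by 132/1 = 132: (m₀, n₀) = (17952, -8316).
General solution: m = 17952 + 313t, n = -8316 - 145t for integer t.
m ≥ 0: smallest is 17952 mod 313 = 111 (at t = -57), with n = -51.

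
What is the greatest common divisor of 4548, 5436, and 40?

4

gcd(5436, 4548) = 12.
gcd(12, 40) = 4.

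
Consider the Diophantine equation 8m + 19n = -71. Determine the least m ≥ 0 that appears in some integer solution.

3

gcd(19, 8) = 1  (19 = 2*8 + 3, 8 = 2*3 + 2, 3 = 1*2 + 1, 2 = 2*1).
1 divides -71, so solutions exist.
Back-substituting, 8*(-7) + 19*(3) = 1.
Scale by -71/1 = -71: (m₀, n₀) = (497, -213).
General solution: m = 497 + 19t, n = -213 - 8t for integer t.
m ≥ 0: smallest is 497 mod 19 = 3 (at t = -26), with n = -5.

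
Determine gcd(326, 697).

1

gcd(697, 326):
  697 = 2·326 + 45
  326 = 7·45 + 11
  45 = 4·11 + 1
  11 = 11·1
so gcd(697, 326) = 1.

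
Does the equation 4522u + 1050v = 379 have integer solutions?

gcd(4522, 1050) = 14  (4522 = 4*1050 + 322, 1050 = 3*322 + 84, 322 = 3*84 + 70, 84 = 1*70 + 14, 70 = 5*14).
14 does not divide 379 (remainder 1), so no integer solutions.

no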